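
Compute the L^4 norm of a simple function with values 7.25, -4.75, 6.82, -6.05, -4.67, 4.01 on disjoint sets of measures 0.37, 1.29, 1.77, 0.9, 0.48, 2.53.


Step 1: Compute |f_i|^4 for each value:
  |7.25|^4 = 2762.816406
  |-4.75|^4 = 509.066406
  |6.82|^4 = 2163.403354
  |-6.05|^4 = 1339.743006
  |-4.67|^4 = 475.628119
  |4.01|^4 = 258.569616
Step 2: Multiply by measures and sum:
  2762.816406 * 0.37 = 1022.24207
  509.066406 * 1.29 = 656.695664
  2163.403354 * 1.77 = 3829.223936
  1339.743006 * 0.9 = 1205.768706
  475.628119 * 0.48 = 228.301497
  258.569616 * 2.53 = 654.181129
Sum = 1022.24207 + 656.695664 + 3829.223936 + 1205.768706 + 228.301497 + 654.181129 = 7596.413002
Step 3: Take the p-th root:
||f||_4 = (7596.413002)^(1/4) = 9.335813


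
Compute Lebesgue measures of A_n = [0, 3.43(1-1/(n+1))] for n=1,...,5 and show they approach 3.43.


By continuity of measure from below: if A_n increases to A, then m(A_n) -> m(A).
Here A = [0, 3.43], so m(A) = 3.43
Step 1: a_1 = 3.43*(1 - 1/2) = 1.715, m(A_1) = 1.715
Step 2: a_2 = 3.43*(1 - 1/3) = 2.2867, m(A_2) = 2.2867
Step 3: a_3 = 3.43*(1 - 1/4) = 2.5725, m(A_3) = 2.5725
Step 4: a_4 = 3.43*(1 - 1/5) = 2.744, m(A_4) = 2.744
Step 5: a_5 = 3.43*(1 - 1/6) = 2.8583, m(A_5) = 2.8583
Limit: m(A_n) -> m([0,3.43]) = 3.43


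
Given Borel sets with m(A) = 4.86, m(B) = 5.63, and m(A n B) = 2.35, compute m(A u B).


By inclusion-exclusion: m(A u B) = m(A) + m(B) - m(A n B)
= 4.86 + 5.63 - 2.35
= 8.14


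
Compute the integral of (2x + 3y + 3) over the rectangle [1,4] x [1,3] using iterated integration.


By Fubini, integrate in x first, then y.
Step 1: Fix y, integrate over x in [1,4]:
  integral(2x + 3y + 3, x=1..4)
  = 2*(4^2 - 1^2)/2 + (3y + 3)*(4 - 1)
  = 15 + (3y + 3)*3
  = 15 + 9y + 9
  = 24 + 9y
Step 2: Integrate over y in [1,3]:
  integral(24 + 9y, y=1..3)
  = 24*2 + 9*(3^2 - 1^2)/2
  = 48 + 36
  = 84


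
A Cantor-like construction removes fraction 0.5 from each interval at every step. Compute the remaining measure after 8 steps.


Step 1: At each step, fraction remaining = 1 - 0.5 = 0.5
Step 2: After 8 steps, measure = (0.5)^8
Result = 0.003906


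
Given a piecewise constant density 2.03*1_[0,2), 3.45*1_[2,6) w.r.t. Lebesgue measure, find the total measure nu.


Integrate each piece of the Radon-Nikodym derivative:
Step 1: integral_0^2 2.03 dx = 2.03*(2-0) = 2.03*2 = 4.06
Step 2: integral_2^6 3.45 dx = 3.45*(6-2) = 3.45*4 = 13.8
Total: 4.06 + 13.8 = 17.86


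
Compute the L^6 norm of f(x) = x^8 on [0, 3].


Step 1: ||f||_6 = (integral_0^3 |x^8|^6 dx)^(1/6)
     = (integral_0^3 x^48 dx)^(1/6)
Step 2: integral_0^3 x^48 dx = [x^49/(49)] from 0 to 3 = 3^49/49
     = 239299329230617529590083/49 = 4.883660e+21
Step 3: ||f||_6 = (4.883660e+21)^(1/6) = 4118.991542


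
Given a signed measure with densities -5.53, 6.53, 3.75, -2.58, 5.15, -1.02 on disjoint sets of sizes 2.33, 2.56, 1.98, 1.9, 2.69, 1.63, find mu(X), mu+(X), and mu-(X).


Step 1: Compute signed measure on each set:
  Set 1: -5.53 * 2.33 = -12.8849
  Set 2: 6.53 * 2.56 = 16.7168
  Set 3: 3.75 * 1.98 = 7.425
  Set 4: -2.58 * 1.9 = -4.902
  Set 5: 5.15 * 2.69 = 13.8535
  Set 6: -1.02 * 1.63 = -1.6626
Step 2: Total signed measure = (-12.8849) + (16.7168) + (7.425) + (-4.902) + (13.8535) + (-1.6626)
     = 18.5458
Step 3: Positive part mu+(X) = sum of positive contributions = 37.9953
Step 4: Negative part mu-(X) = |sum of negative contributions| = 19.4495


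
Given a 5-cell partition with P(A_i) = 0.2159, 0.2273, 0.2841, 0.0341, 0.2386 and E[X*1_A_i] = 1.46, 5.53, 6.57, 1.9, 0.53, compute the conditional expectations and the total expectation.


For each cell A_i: E[X|A_i] = E[X*1_A_i] / P(A_i)
Step 1: E[X|A_1] = 1.46 / 0.2159 = 6.76239
Step 2: E[X|A_2] = 5.53 / 0.2273 = 24.329081
Step 3: E[X|A_3] = 6.57 / 0.2841 = 23.12566
Step 4: E[X|A_4] = 1.9 / 0.0341 = 55.718475
Step 5: E[X|A_5] = 0.53 / 0.2386 = 2.221291
Verification: E[X] = sum E[X*1_A_i] = 1.46 + 5.53 + 6.57 + 1.9 + 0.53 = 15.99


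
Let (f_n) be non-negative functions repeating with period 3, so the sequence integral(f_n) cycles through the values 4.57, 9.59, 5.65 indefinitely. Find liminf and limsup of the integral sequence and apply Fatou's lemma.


The sequence (integral(f_n)) is periodic with period 3, repeating the values 4.57, 9.59, 5.65 indefinitely.
Step 1: For a periodic sequence, every tail (a_m, a_(m+1), ...) contains all 3 period values infinitely often.
Step 2: Hence inf of every tail = min of the period values = min(4.57, 9.59, 5.65) = 4.57.
        liminf_n integral(f_n) = sup over m of (inf of tail from m) = 4.57.
Step 3: Similarly sup of every tail = max of the period values = 9.59.
        limsup_n integral(f_n) = 9.59.
Step 4: Fatou's lemma: integral(liminf_n f_n) <= liminf_n integral(f_n) = 4.57.
        So the integral of the pointwise liminf is at most 4.57.


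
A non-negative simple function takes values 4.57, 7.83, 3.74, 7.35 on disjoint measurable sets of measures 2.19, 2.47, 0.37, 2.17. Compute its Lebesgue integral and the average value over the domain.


Step 1: Integral = sum(value_i * measure_i)
= 4.57*2.19 + 7.83*2.47 + 3.74*0.37 + 7.35*2.17
= 10.0083 + 19.3401 + 1.3838 + 15.9495
= 46.6817
Step 2: Total measure of domain = 2.19 + 2.47 + 0.37 + 2.17 = 7.2
Step 3: Average value = 46.6817 / 7.2 = 6.483569


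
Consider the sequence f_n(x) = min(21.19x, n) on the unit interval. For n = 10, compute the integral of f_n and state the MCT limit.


f(x) = 21.19x on [0,1]; f_n(x) = min(21.19x, n). At n = 10:
Step 1: f(x) reaches 10 at x = 10/21.19 = 0.471921
Step 2: integral(f_10) = integral(21.19x, 0, 0.471921) + integral(10, 0.471921, 1)
       = 21.19*0.471921^2/2 + 10*(1 - 0.471921)
       = 2.359604 + 5.280793
       = 7.640396
Step 3: As n -> infinity, f_n increases to f, so by MCT integral(f_n) -> integral(f) = 21.19/2 = 10.595.
Convergence: integral(f_10) = 7.640396 -> 10.595 as n -> infinity


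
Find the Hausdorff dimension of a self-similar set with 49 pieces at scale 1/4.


For a self-similar set with N copies scaled by 1/r:
dim_H = log(N)/log(r) = log(49)/log(4)
= 3.89182/1.386294
= 2.807355


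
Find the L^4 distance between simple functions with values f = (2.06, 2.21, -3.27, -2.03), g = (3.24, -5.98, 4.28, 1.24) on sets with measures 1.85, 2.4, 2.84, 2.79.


Step 1: Compute differences f_i - g_i:
  2.06 - 3.24 = -1.18
  2.21 - -5.98 = 8.19
  -3.27 - 4.28 = -7.55
  -2.03 - 1.24 = -3.27
Step 2: Compute |diff|^4 * measure for each set:
  |-1.18|^4 * 1.85 = 1.938778 * 1.85 = 3.586739
  |8.19|^4 * 2.4 = 4499.203191 * 2.4 = 10798.087659
  |-7.55|^4 * 2.84 = 3249.285006 * 2.84 = 9227.969418
  |-3.27|^4 * 2.79 = 114.33811 * 2.79 = 319.003328
Step 3: Sum = 20348.647144
Step 4: ||f-g||_4 = (20348.647144)^(1/4) = 11.943562


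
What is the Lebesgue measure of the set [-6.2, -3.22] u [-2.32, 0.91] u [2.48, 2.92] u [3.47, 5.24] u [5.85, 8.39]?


For pairwise disjoint intervals, m(union) = sum of lengths.
= (-3.22 - -6.2) + (0.91 - -2.32) + (2.92 - 2.48) + (5.24 - 3.47) + (8.39 - 5.85)
= 2.98 + 3.23 + 0.44 + 1.77 + 2.54
= 10.96


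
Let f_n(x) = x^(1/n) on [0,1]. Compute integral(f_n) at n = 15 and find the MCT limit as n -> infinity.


At n = 15: f_15(x) = x^(1/15).
Step 1: integral(x^(1/15), 0, 1) = [x^(1/15+1) / (1/15+1)] from 0 to 1
     = 1 / (1/15 + 1) = 1 / ((15+1)/15) = 15/(15+1)
     = 15/16 = 0.9375
Step 2: As n -> infinity, f_n(x) = x^(1/n) -> 1 for x in (0,1], and f_n is increasing in n.
By MCT, lim_n integral(f_n) = integral(lim_n f_n) = integral(1, 0, 1) = 1.
Step 3: Verify convergence: 15/16 = 0.9375 -> 1


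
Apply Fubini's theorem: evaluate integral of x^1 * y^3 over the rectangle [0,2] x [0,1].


By Fubini's theorem, the double integral factors as a product of single integrals:
Step 1: integral_0^2 x^1 dx = [x^2/2] from 0 to 2
     = 2^2/2 = 2
Step 2: integral_0^1 y^3 dy = [y^4/4] from 0 to 1
     = 1^4/4 = 0.25
Step 3: Double integral = 2 * 0.25 = 0.5


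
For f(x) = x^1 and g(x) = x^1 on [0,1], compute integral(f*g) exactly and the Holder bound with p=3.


Step 1: Exact integral of f*g = integral(x^2, 0, 1) = 1/3
     = 0.333333
Step 2: Holder bound with p=3, q=1.5:
  ||f||_p = (integral x^3 dx)^(1/3) = (1/4)^(1/3) = 0.629961
  ||g||_q = (integral x^1.5 dx)^(1/1.5) = (1/2.5)^(1/1.5) = 0.542884
Step 3: Holder bound = ||f||_p * ||g||_q = 0.629961 * 0.542884 = 0.341995
Verification: 0.333333 <= 0.341995 (Holder holds)


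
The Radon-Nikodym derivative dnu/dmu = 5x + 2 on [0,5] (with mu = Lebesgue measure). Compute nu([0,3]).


nu(A) = integral_A (dnu/dmu) dmu = integral_0^3 (5x + 2) dx
Step 1: Antiderivative F(x) = (5/2)x^2 + 2x
Step 2: F(3) = (5/2)*3^2 + 2*3 = 22.5 + 6 = 28.5
Step 3: F(0) = (5/2)*0^2 + 2*0 = 0.0 + 0 = 0.0
Step 4: nu([0,3]) = F(3) - F(0) = 28.5 - 0.0 = 28.5


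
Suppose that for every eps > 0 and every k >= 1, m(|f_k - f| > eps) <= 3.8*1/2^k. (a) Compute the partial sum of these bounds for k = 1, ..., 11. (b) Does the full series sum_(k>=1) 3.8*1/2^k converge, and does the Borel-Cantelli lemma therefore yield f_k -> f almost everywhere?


Step 1: List the terms 3.8*1/2^k for k = 1 to 11:
  k=1: 1.9
  k=2: 0.95
  k=3: 0.475
  k=4: 0.2375
  k=5: 0.11875
  k=6: 0.059375
  k=7: 0.029687
  k=8: 0.014844
  k=9: 0.007422
  k=10: 0.003711
  k=11: 0.001855
Step 2: Partial sum = 1.9 + 0.95 + 0.475 + 0.2375 + 0.11875 + 0.059375 + 0.029687 + 0.014844 + 0.007422 + 0.003711 + 0.001855
     = 3.798145
Step 3: The full series sum_(k>=1) 3.8*1/2^k converges (geometric series with ratio 1/2 < 1; a constant multiple of a convergent series converges).
Step 4: Fix eps > 0. Since sum_k m(|f_k - f| > eps) < infinity, the Borel-Cantelli lemma gives
        m(limsup_k {|f_k - f| > eps}) = 0, i.e. for a.e. x, |f_k(x) - f(x)| <= eps for all large k.
        Applying this with eps = 1/j for j = 1, 2, ... and intersecting the countably many full-measure sets,
        for a.e. x we get limsup_k |f_k(x) - f(x)| <= 1/j for every j, hence f_k -> f almost everywhere.
Conclusion: series converges; Borel-Cantelli yields f_k -> f a.e.


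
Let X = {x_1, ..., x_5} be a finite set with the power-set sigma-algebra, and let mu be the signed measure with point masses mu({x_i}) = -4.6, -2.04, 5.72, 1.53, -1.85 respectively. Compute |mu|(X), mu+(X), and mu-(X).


Step 1: Every measurable set is a union of atoms (the cells / points), so a Hahn decomposition is
  obtained by grouping atoms by sign: P = union of atoms with mu > 0, N = union of the remaining atoms.
  Atoms in P (indices): 3, 4;  atoms in N (indices): 1, 2, 5
  Positive values: 5.72, 1.53
  Negative values: -4.6, -2.04, -1.85
Step 2: mu+(X) = mu(P) = sum of positive atom values = 7.25
Step 3: mu-(X) = -mu(N) = sum of |negative atom values| = 8.49
Step 4: |mu|(X) = mu+(X) + mu-(X) = 7.25 + 8.49 = 15.74


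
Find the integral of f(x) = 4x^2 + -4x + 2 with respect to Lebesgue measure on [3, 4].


The Lebesgue integral of a Riemann-integrable function agrees with the Riemann integral.
Antiderivative F(x) = (4/3)x^3 + (-4/2)x^2 + 2x
F(4) = (4/3)*4^3 + (-4/2)*4^2 + 2*4
     = (4/3)*64 + (-4/2)*16 + 2*4
     = 85.333333 + -32 + 8
     = 61.333333
F(3) = 24
Integral = F(4) - F(3) = 61.333333 - 24 = 37.333333


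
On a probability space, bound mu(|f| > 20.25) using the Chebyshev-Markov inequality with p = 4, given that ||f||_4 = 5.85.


Chebyshev/Markov inequality: mu(|f| > eps) <= (||f||_p / eps)^p
Step 1: ||f||_4 / eps = 5.85 / 20.25 = 0.288889
Step 2: Raise to power p = 4:
  (0.288889)^4 = 0.006965
Step 3: Therefore mu(|f| > 20.25) <= 0.006965


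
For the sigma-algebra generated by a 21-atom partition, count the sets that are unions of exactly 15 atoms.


Each element of F is a union of some subset of the 21 atoms.
Elements that are unions of exactly 15 atoms correspond to 15-element subsets of the 21 atoms.
Count = C(21, 15) = 21! / (15! * 6!) = 54264.


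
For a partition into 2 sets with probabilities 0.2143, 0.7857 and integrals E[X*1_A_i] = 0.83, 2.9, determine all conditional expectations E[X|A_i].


For each cell A_i: E[X|A_i] = E[X*1_A_i] / P(A_i)
Step 1: E[X|A_1] = 0.83 / 0.2143 = 3.873075
Step 2: E[X|A_2] = 2.9 / 0.7857 = 3.690976
Verification: E[X] = sum E[X*1_A_i] = 0.83 + 2.9 = 3.73


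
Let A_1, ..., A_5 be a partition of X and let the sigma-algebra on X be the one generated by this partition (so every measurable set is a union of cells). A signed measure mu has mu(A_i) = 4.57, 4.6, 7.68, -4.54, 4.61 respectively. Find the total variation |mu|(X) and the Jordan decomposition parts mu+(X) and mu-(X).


Step 1: Every measurable set is a union of atoms (the cells / points), so a Hahn decomposition is
  obtained by grouping atoms by sign: P = union of atoms with mu > 0, N = union of the remaining atoms.
  Atoms in P (indices): 1, 2, 3, 5;  atoms in N (indices): 4
  Positive values: 4.57, 4.6, 7.68, 4.61
  Negative values: -4.54
Step 2: mu+(X) = mu(P) = sum of positive atom values = 21.46
Step 3: mu-(X) = -mu(N) = sum of |negative atom values| = 4.54
Step 4: |mu|(X) = mu+(X) + mu-(X) = 21.46 + 4.54 = 26


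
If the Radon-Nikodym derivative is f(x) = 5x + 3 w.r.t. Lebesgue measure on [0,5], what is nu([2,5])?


nu(A) = integral_A (dnu/dmu) dmu = integral_2^5 (5x + 3) dx
Step 1: Antiderivative F(x) = (5/2)x^2 + 3x
Step 2: F(5) = (5/2)*5^2 + 3*5 = 62.5 + 15 = 77.5
Step 3: F(2) = (5/2)*2^2 + 3*2 = 10 + 6 = 16
Step 4: nu([2,5]) = F(5) - F(2) = 77.5 - 16 = 61.5


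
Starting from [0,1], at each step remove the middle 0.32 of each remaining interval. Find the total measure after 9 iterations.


Step 1: At each step, fraction remaining = 1 - 0.32 = 0.68
Step 2: After 9 steps, measure = (0.68)^9
Result = 0.031087


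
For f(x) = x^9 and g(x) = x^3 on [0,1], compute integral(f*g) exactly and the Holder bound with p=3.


Step 1: Exact integral of f*g = integral(x^12, 0, 1) = 1/13
     = 0.076923
Step 2: Holder bound with p=3, q=1.5:
  ||f||_p = (integral x^27 dx)^(1/3) = (1/28)^(1/3) = 0.329317
  ||g||_q = (integral x^4.5 dx)^(1/1.5) = (1/5.5)^(1/1.5) = 0.320941
Step 3: Holder bound = ||f||_p * ||g||_q = 0.329317 * 0.320941 = 0.105691
Verification: 0.076923 <= 0.105691 (Holder holds)


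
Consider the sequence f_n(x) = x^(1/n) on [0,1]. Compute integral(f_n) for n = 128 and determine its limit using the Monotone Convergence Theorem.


At n = 128: f_128(x) = x^(1/128).
Step 1: integral(x^(1/128), 0, 1) = [x^(1/128+1) / (1/128+1)] from 0 to 1
     = 1 / (1/128 + 1) = 1 / ((128+1)/128) = 128/(128+1)
     = 128/129 = 0.992248
Step 2: As n -> infinity, f_n(x) = x^(1/n) -> 1 for x in (0,1], and f_n is increasing in n.
By MCT, lim_n integral(f_n) = integral(lim_n f_n) = integral(1, 0, 1) = 1.
Step 3: Verify convergence: 128/129 = 0.992248 -> 1


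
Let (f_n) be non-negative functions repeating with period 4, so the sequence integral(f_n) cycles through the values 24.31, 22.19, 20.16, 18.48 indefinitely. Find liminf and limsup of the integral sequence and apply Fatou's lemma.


The sequence (integral(f_n)) is periodic with period 4, repeating the values 24.31, 22.19, 20.16, 18.48 indefinitely.
Step 1: For a periodic sequence, every tail (a_m, a_(m+1), ...) contains all 4 period values infinitely often.
Step 2: Hence inf of every tail = min of the period values = min(24.31, 22.19, 20.16, 18.48) = 18.48.
        liminf_n integral(f_n) = sup over m of (inf of tail from m) = 18.48.
Step 3: Similarly sup of every tail = max of the period values = 24.31.
        limsup_n integral(f_n) = 24.31.
Step 4: Fatou's lemma: integral(liminf_n f_n) <= liminf_n integral(f_n) = 18.48.
        So the integral of the pointwise liminf is at most 18.48.


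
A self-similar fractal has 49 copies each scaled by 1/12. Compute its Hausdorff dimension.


For a self-similar set with N copies scaled by 1/r:
dim_H = log(N)/log(r) = log(49)/log(12)
= 3.89182/2.484907
= 1.566184


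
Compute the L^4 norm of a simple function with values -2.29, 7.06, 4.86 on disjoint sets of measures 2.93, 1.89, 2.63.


Step 1: Compute |f_i|^4 for each value:
  |-2.29|^4 = 27.500585
  |7.06|^4 = 2484.384461
  |4.86|^4 = 557.885504
Step 2: Multiply by measures and sum:
  27.500585 * 2.93 = 80.576713
  2484.384461 * 1.89 = 4695.486631
  557.885504 * 2.63 = 1467.238876
Sum = 80.576713 + 4695.486631 + 1467.238876 = 6243.302221
Step 3: Take the p-th root:
||f||_4 = (6243.302221)^(1/4) = 8.889014


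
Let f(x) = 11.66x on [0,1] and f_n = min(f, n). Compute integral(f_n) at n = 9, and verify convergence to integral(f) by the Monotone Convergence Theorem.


f(x) = 11.66x on [0,1]; f_n(x) = min(11.66x, n). At n = 9:
Step 1: f(x) reaches 9 at x = 9/11.66 = 0.77187
Step 2: integral(f_9) = integral(11.66x, 0, 0.77187) + integral(9, 0.77187, 1)
       = 11.66*0.77187^2/2 + 9*(1 - 0.77187)
       = 3.473413 + 2.053173
       = 5.526587
Step 3: As n -> infinity, f_n increases to f, so by MCT integral(f_n) -> integral(f) = 11.66/2 = 5.83.
Convergence: integral(f_9) = 5.526587 -> 5.83 as n -> infinity


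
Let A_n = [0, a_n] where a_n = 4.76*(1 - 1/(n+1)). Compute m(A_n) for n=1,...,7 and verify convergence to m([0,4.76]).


By continuity of measure from below: if A_n increases to A, then m(A_n) -> m(A).
Here A = [0, 4.76], so m(A) = 4.76
Step 1: a_1 = 4.76*(1 - 1/2) = 2.38, m(A_1) = 2.38
Step 2: a_2 = 4.76*(1 - 1/3) = 3.1733, m(A_2) = 3.1733
Step 3: a_3 = 4.76*(1 - 1/4) = 3.57, m(A_3) = 3.57
Step 4: a_4 = 4.76*(1 - 1/5) = 3.808, m(A_4) = 3.808
Step 5: a_5 = 4.76*(1 - 1/6) = 3.9667, m(A_5) = 3.9667
Step 6: a_6 = 4.76*(1 - 1/7) = 4.08, m(A_6) = 4.08
Step 7: a_7 = 4.76*(1 - 1/8) = 4.165, m(A_7) = 4.165
Limit: m(A_n) -> m([0,4.76]) = 4.76


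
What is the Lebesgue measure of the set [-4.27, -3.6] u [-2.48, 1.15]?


For pairwise disjoint intervals, m(union) = sum of lengths.
= (-3.6 - -4.27) + (1.15 - -2.48)
= 0.67 + 3.63
= 4.3


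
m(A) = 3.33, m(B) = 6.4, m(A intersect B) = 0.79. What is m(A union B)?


By inclusion-exclusion: m(A u B) = m(A) + m(B) - m(A n B)
= 3.33 + 6.4 - 0.79
= 8.94


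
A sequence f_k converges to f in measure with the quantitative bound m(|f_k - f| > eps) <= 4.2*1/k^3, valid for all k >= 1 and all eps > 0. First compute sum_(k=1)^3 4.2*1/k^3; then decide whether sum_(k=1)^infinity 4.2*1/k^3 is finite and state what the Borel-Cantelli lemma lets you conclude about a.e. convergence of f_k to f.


Step 1: List the terms 4.2*1/k^3 for k = 1 to 3:
  k=1: 4.2
  k=2: 0.525
  k=3: 0.155556
Step 2: Partial sum = 4.2 + 0.525 + 0.155556
     = 4.880556
Step 3: The full series sum_(k>=1) 4.2*1/k^3 converges (p-series with p = 3 > 1; a constant multiple of a convergent series converges).
Step 4: Fix eps > 0. Since sum_k m(|f_k - f| > eps) < infinity, the Borel-Cantelli lemma gives
        m(limsup_k {|f_k - f| > eps}) = 0, i.e. for a.e. x, |f_k(x) - f(x)| <= eps for all large k.
        Applying this with eps = 1/j for j = 1, 2, ... and intersecting the countably many full-measure sets,
        for a.e. x we get limsup_k |f_k(x) - f(x)| <= 1/j for every j, hence f_k -> f almost everywhere.
Conclusion: series converges; Borel-Cantelli yields f_k -> f a.e.


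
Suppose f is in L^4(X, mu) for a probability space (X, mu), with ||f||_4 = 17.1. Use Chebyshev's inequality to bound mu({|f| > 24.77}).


Chebyshev/Markov inequality: mu(|f| > eps) <= (||f||_p / eps)^p
Step 1: ||f||_4 / eps = 17.1 / 24.77 = 0.690351
Step 2: Raise to power p = 4:
  (0.690351)^4 = 0.227133
Step 3: Therefore mu(|f| > 24.77) <= 0.227133


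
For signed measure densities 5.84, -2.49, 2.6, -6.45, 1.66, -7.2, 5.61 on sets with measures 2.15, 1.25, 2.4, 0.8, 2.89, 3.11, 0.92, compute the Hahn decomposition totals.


Step 1: Compute signed measure on each set:
  Set 1: 5.84 * 2.15 = 12.556
  Set 2: -2.49 * 1.25 = -3.1125
  Set 3: 2.6 * 2.4 = 6.24
  Set 4: -6.45 * 0.8 = -5.16
  Set 5: 1.66 * 2.89 = 4.7974
  Set 6: -7.2 * 3.11 = -22.392
  Set 7: 5.61 * 0.92 = 5.1612
Step 2: Total signed measure = (12.556) + (-3.1125) + (6.24) + (-5.16) + (4.7974) + (-22.392) + (5.1612)
     = -1.9099
Step 3: Positive part mu+(X) = sum of positive contributions = 28.7546
Step 4: Negative part mu-(X) = |sum of negative contributions| = 30.6645


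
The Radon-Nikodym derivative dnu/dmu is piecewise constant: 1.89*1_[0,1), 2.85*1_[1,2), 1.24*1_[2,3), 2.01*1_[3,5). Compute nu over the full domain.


Integrate each piece of the Radon-Nikodym derivative:
Step 1: integral_0^1 1.89 dx = 1.89*(1-0) = 1.89*1 = 1.89
Step 2: integral_1^2 2.85 dx = 2.85*(2-1) = 2.85*1 = 2.85
Step 3: integral_2^3 1.24 dx = 1.24*(3-2) = 1.24*1 = 1.24
Step 4: integral_3^5 2.01 dx = 2.01*(5-3) = 2.01*2 = 4.02
Total: 1.89 + 2.85 + 1.24 + 4.02 = 10


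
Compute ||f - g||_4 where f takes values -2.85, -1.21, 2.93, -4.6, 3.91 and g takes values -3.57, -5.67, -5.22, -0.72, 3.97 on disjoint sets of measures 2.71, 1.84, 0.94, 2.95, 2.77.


Step 1: Compute differences f_i - g_i:
  -2.85 - -3.57 = 0.72
  -1.21 - -5.67 = 4.46
  2.93 - -5.22 = 8.15
  -4.6 - -0.72 = -3.88
  3.91 - 3.97 = -0.06
Step 2: Compute |diff|^4 * measure for each set:
  |0.72|^4 * 2.71 = 0.268739 * 2.71 = 0.728281
  |4.46|^4 * 1.84 = 395.675751 * 1.84 = 728.043381
  |8.15|^4 * 0.94 = 4411.948506 * 0.94 = 4147.231596
  |-3.88|^4 * 2.95 = 226.634959 * 2.95 = 668.57313
  |-0.06|^4 * 2.77 = 1.296000e-05 * 2.77 = 3.589920e-05
Step 3: Sum = 5544.576424
Step 4: ||f-g||_4 = (5544.576424)^(1/4) = 8.629132


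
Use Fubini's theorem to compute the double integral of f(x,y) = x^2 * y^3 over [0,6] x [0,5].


By Fubini's theorem, the double integral factors as a product of single integrals:
Step 1: integral_0^6 x^2 dx = [x^3/3] from 0 to 6
     = 6^3/3 = 72
Step 2: integral_0^5 y^3 dy = [y^4/4] from 0 to 5
     = 5^4/4 = 156.25
Step 3: Double integral = 72 * 156.25 = 11250


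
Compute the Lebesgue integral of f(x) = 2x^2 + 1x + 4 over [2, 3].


The Lebesgue integral of a Riemann-integrable function agrees with the Riemann integral.
Antiderivative F(x) = (2/3)x^3 + (1/2)x^2 + 4x
F(3) = (2/3)*3^3 + (1/2)*3^2 + 4*3
     = (2/3)*27 + (1/2)*9 + 4*3
     = 18 + 4.5 + 12
     = 34.5
F(2) = 15.333333
Integral = F(3) - F(2) = 34.5 - 15.333333 = 19.166667


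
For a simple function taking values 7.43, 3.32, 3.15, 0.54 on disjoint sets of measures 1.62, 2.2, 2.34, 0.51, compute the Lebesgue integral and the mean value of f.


Step 1: Integral = sum(value_i * measure_i)
= 7.43*1.62 + 3.32*2.2 + 3.15*2.34 + 0.54*0.51
= 12.0366 + 7.304 + 7.371 + 0.2754
= 26.987
Step 2: Total measure of domain = 1.62 + 2.2 + 2.34 + 0.51 = 6.67
Step 3: Average value = 26.987 / 6.67 = 4.046027


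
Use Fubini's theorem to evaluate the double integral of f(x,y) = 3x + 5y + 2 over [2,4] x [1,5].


By Fubini, integrate in x first, then y.
Step 1: Fix y, integrate over x in [2,4]:
  integral(3x + 5y + 2, x=2..4)
  = 3*(4^2 - 2^2)/2 + (5y + 2)*(4 - 2)
  = 18 + (5y + 2)*2
  = 18 + 10y + 4
  = 22 + 10y
Step 2: Integrate over y in [1,5]:
  integral(22 + 10y, y=1..5)
  = 22*4 + 10*(5^2 - 1^2)/2
  = 88 + 120
  = 208


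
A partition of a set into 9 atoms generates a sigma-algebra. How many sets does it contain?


Each element of the sigma-algebra is a union of some subset of the 9 atoms.
The number of such subsets is 2^9 = 512.


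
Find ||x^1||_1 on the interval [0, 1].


Step 1: ||f||_1 = (integral_0^1 |x^1|^1 dx)^(1/1)
     = (integral_0^1 x^1 dx)^(1/1)
Step 2: integral_0^1 x^1 dx = [x^2/(2)] from 0 to 1 = 1^2/2
     = 1/2 = 0.5
Step 3: ||f||_1 = (0.5)^(1/1) = 0.5


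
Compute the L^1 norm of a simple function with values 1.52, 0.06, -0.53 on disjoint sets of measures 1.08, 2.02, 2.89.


Step 1: Compute |f_i|^1 for each value:
  |1.52|^1 = 1.52
  |0.06|^1 = 0.06
  |-0.53|^1 = 0.53
Step 2: Multiply by measures and sum:
  1.52 * 1.08 = 1.6416
  0.06 * 2.02 = 0.1212
  0.53 * 2.89 = 1.5317
Sum = 1.6416 + 0.1212 + 1.5317 = 3.2945
Step 3: Take the p-th root:
||f||_1 = (3.2945)^(1/1) = 3.2945


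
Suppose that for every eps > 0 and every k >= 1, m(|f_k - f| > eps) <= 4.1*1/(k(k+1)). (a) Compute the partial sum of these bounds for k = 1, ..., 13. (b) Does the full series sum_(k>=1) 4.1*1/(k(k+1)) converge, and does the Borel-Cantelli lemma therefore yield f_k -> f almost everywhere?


Step 1: List the terms 4.1*1/(k(k+1)) for k = 1 to 13:
  k=1: 2.05
  k=2: 0.683333
  k=3: 0.341667
  k=4: 0.205
  k=5: 0.136667
  k=6: 0.097619
  k=7: 0.073214
  k=8: 0.056944
  k=9: 0.045556
  k=10: 0.037273
  k=11: 0.031061
  k=12: 0.026282
  k=13: 0.022527
Step 2: Partial sum = 2.05 + 0.683333 + 0.341667 + 0.205 + 0.136667 + 0.097619 + 0.073214 + 0.056944 + 0.045556 + 0.037273 + 0.031061 + 0.026282 + 0.022527
     = 3.807143
Step 3: The full series sum_(k>=1) 4.1*1/(k(k+1)) converges (telescoping series sum 1/(k(k+1)) = 1; a constant multiple of a convergent series converges).
Step 4: Fix eps > 0. Since sum_k m(|f_k - f| > eps) < infinity, the Borel-Cantelli lemma gives
        m(limsup_k {|f_k - f| > eps}) = 0, i.e. for a.e. x, |f_k(x) - f(x)| <= eps for all large k.
        Applying this with eps = 1/j for j = 1, 2, ... and intersecting the countably many full-measure sets,
        for a.e. x we get limsup_k |f_k(x) - f(x)| <= 1/j for every j, hence f_k -> f almost everywhere.
Conclusion: series converges; Borel-Cantelli yields f_k -> f a.e.


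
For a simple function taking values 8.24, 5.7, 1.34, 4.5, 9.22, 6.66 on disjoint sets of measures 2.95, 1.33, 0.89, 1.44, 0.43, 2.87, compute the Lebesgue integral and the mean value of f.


Step 1: Integral = sum(value_i * measure_i)
= 8.24*2.95 + 5.7*1.33 + 1.34*0.89 + 4.5*1.44 + 9.22*0.43 + 6.66*2.87
= 24.308 + 7.581 + 1.1926 + 6.48 + 3.9646 + 19.1142
= 62.6404
Step 2: Total measure of domain = 2.95 + 1.33 + 0.89 + 1.44 + 0.43 + 2.87 = 9.91
Step 3: Average value = 62.6404 / 9.91 = 6.320928


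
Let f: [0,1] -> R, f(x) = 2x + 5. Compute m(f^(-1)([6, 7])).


f^(-1)([6, 7]) = {x : 6 <= 2x + 5 <= 7}
Solving: (6 - 5)/2 <= x <= (7 - 5)/2
= [0.5, 1]
Intersecting with [0,1]: [0.5, 1]
Measure = 1 - 0.5 = 0.5


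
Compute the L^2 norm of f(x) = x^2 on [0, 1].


Step 1: ||f||_2 = (integral_0^1 |x^2|^2 dx)^(1/2)
     = (integral_0^1 x^4 dx)^(1/2)
Step 2: integral_0^1 x^4 dx = [x^5/(5)] from 0 to 1 = 1^5/5
     = 1/5 = 0.2
Step 3: ||f||_2 = (0.2)^(1/2) = 0.447214


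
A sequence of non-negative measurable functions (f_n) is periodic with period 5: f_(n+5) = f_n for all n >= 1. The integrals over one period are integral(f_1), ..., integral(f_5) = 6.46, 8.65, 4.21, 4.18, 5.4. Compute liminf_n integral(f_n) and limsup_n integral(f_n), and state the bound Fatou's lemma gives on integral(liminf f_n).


The sequence (integral(f_n)) is periodic with period 5, repeating the values 6.46, 8.65, 4.21, 4.18, 5.4 indefinitely.
Step 1: For a periodic sequence, every tail (a_m, a_(m+1), ...) contains all 5 period values infinitely often.
Step 2: Hence inf of every tail = min of the period values = min(6.46, 8.65, 4.21, 4.18, 5.4) = 4.18.
        liminf_n integral(f_n) = sup over m of (inf of tail from m) = 4.18.
Step 3: Similarly sup of every tail = max of the period values = 8.65.
        limsup_n integral(f_n) = 8.65.
Step 4: Fatou's lemma: integral(liminf_n f_n) <= liminf_n integral(f_n) = 4.18.
        So the integral of the pointwise liminf is at most 4.18.


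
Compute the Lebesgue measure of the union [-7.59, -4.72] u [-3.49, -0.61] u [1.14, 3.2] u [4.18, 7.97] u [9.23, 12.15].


For pairwise disjoint intervals, m(union) = sum of lengths.
= (-4.72 - -7.59) + (-0.61 - -3.49) + (3.2 - 1.14) + (7.97 - 4.18) + (12.15 - 9.23)
= 2.87 + 2.88 + 2.06 + 3.79 + 2.92
= 14.52


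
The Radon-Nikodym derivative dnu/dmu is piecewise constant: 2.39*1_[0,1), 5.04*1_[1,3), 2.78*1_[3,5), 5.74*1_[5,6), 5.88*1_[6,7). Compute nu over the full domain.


Integrate each piece of the Radon-Nikodym derivative:
Step 1: integral_0^1 2.39 dx = 2.39*(1-0) = 2.39*1 = 2.39
Step 2: integral_1^3 5.04 dx = 5.04*(3-1) = 5.04*2 = 10.08
Step 3: integral_3^5 2.78 dx = 2.78*(5-3) = 2.78*2 = 5.56
Step 4: integral_5^6 5.74 dx = 5.74*(6-5) = 5.74*1 = 5.74
Step 5: integral_6^7 5.88 dx = 5.88*(7-6) = 5.88*1 = 5.88
Total: 2.39 + 10.08 + 5.56 + 5.74 + 5.88 = 29.65


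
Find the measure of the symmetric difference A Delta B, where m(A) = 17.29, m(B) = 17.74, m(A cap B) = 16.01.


m(A Delta B) = m(A) + m(B) - 2*m(A n B)
= 17.29 + 17.74 - 2*16.01
= 17.29 + 17.74 - 32.02
= 3.01


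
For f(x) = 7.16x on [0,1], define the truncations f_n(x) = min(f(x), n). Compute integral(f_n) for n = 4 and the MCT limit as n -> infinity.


f(x) = 7.16x on [0,1]; f_n(x) = min(7.16x, n). At n = 4:
Step 1: f(x) reaches 4 at x = 4/7.16 = 0.558659
Step 2: integral(f_4) = integral(7.16x, 0, 0.558659) + integral(4, 0.558659, 1)
       = 7.16*0.558659^2/2 + 4*(1 - 0.558659)
       = 1.117318 + 1.765363
       = 2.882682
Step 3: As n -> infinity, f_n increases to f, so by MCT integral(f_n) -> integral(f) = 7.16/2 = 3.58.
Convergence: integral(f_4) = 2.882682 -> 3.58 as n -> infinity


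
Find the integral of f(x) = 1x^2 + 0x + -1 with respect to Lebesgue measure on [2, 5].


The Lebesgue integral of a Riemann-integrable function agrees with the Riemann integral.
Antiderivative F(x) = (1/3)x^3 + (0/2)x^2 + -1x
F(5) = (1/3)*5^3 + (0/2)*5^2 + -1*5
     = (1/3)*125 + (0/2)*25 + -1*5
     = 41.666667 + 0.0 + -5
     = 36.666667
F(2) = 0.666667
Integral = F(5) - F(2) = 36.666667 - 0.666667 = 36


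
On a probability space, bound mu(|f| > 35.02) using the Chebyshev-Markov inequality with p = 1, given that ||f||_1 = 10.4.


Chebyshev/Markov inequality: mu(|f| > eps) <= (||f||_p / eps)^p
Step 1: ||f||_1 / eps = 10.4 / 35.02 = 0.296973
Step 2: Raise to power p = 1:
  (0.296973)^1 = 0.296973
Step 3: Therefore mu(|f| > 35.02) <= 0.296973


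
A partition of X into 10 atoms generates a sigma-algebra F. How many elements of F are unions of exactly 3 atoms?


Each element of F is a union of some subset of the 10 atoms.
Elements that are unions of exactly 3 atoms correspond to 3-element subsets of the 10 atoms.
Count = C(10, 3) = 10! / (3! * 7!) = 120.


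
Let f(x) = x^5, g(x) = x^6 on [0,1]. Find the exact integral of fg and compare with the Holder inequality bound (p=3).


Step 1: Exact integral of f*g = integral(x^11, 0, 1) = 1/12
     = 0.083333
Step 2: Holder bound with p=3, q=1.5:
  ||f||_p = (integral x^15 dx)^(1/3) = (1/16)^(1/3) = 0.39685
  ||g||_q = (integral x^9 dx)^(1/1.5) = (1/10)^(1/1.5) = 0.215443
Step 3: Holder bound = ||f||_p * ||g||_q = 0.39685 * 0.215443 = 0.085499
Verification: 0.083333 <= 0.085499 (Holder holds)


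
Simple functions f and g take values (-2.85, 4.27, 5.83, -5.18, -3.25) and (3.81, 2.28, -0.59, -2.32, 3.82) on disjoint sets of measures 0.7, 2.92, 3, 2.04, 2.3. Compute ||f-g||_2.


Step 1: Compute differences f_i - g_i:
  -2.85 - 3.81 = -6.66
  4.27 - 2.28 = 1.99
  5.83 - -0.59 = 6.42
  -5.18 - -2.32 = -2.86
  -3.25 - 3.82 = -7.07
Step 2: Compute |diff|^2 * measure for each set:
  |-6.66|^2 * 0.7 = 44.3556 * 0.7 = 31.04892
  |1.99|^2 * 2.92 = 3.9601 * 2.92 = 11.563492
  |6.42|^2 * 3 = 41.2164 * 3 = 123.6492
  |-2.86|^2 * 2.04 = 8.1796 * 2.04 = 16.686384
  |-7.07|^2 * 2.3 = 49.9849 * 2.3 = 114.96527
Step 3: Sum = 297.913266
Step 4: ||f-g||_2 = (297.913266)^(1/2) = 17.260164


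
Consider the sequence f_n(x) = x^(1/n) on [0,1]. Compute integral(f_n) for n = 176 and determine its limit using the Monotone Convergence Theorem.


At n = 176: f_176(x) = x^(1/176).
Step 1: integral(x^(1/176), 0, 1) = [x^(1/176+1) / (1/176+1)] from 0 to 1
     = 1 / (1/176 + 1) = 1 / ((176+1)/176) = 176/(176+1)
     = 176/177 = 0.99435
Step 2: As n -> infinity, f_n(x) = x^(1/n) -> 1 for x in (0,1], and f_n is increasing in n.
By MCT, lim_n integral(f_n) = integral(lim_n f_n) = integral(1, 0, 1) = 1.
Step 3: Verify convergence: 176/177 = 0.99435 -> 1


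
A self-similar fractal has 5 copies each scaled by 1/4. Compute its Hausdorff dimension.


For a self-similar set with N copies scaled by 1/r:
dim_H = log(N)/log(r) = log(5)/log(4)
= 1.609438/1.386294
= 1.160964


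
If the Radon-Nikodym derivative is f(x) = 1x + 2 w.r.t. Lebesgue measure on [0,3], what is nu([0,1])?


nu(A) = integral_A (dnu/dmu) dmu = integral_0^1 (1x + 2) dx
Step 1: Antiderivative F(x) = (1/2)x^2 + 2x
Step 2: F(1) = (1/2)*1^2 + 2*1 = 0.5 + 2 = 2.5
Step 3: F(0) = (1/2)*0^2 + 2*0 = 0.0 + 0 = 0.0
Step 4: nu([0,1]) = F(1) - F(0) = 2.5 - 0.0 = 2.5


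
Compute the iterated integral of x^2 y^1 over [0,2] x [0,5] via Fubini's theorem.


By Fubini's theorem, the double integral factors as a product of single integrals:
Step 1: integral_0^2 x^2 dx = [x^3/3] from 0 to 2
     = 2^3/3 = 2.666667
Step 2: integral_0^5 y^1 dy = [y^2/2] from 0 to 5
     = 5^2/2 = 12.5
Step 3: Double integral = 2.666667 * 12.5 = 33.333333


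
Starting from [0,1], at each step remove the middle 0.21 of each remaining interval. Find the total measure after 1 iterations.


Step 1: At each step, fraction remaining = 1 - 0.21 = 0.79
Step 2: After 1 steps, measure = (0.79)^1
Step 3: Computing the power step by step:
  After step 1: 0.79
Result = 0.79


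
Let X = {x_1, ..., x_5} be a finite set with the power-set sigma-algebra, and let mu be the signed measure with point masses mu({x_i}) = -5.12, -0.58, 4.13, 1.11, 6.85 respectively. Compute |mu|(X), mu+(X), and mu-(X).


Step 1: Every measurable set is a union of atoms (the cells / points), so a Hahn decomposition is
  obtained by grouping atoms by sign: P = union of atoms with mu > 0, N = union of the remaining atoms.
  Atoms in P (indices): 3, 4, 5;  atoms in N (indices): 1, 2
  Positive values: 4.13, 1.11, 6.85
  Negative values: -5.12, -0.58
Step 2: mu+(X) = mu(P) = sum of positive atom values = 12.09
Step 3: mu-(X) = -mu(N) = sum of |negative atom values| = 5.7
Step 4: |mu|(X) = mu+(X) + mu-(X) = 12.09 + 5.7 = 17.79


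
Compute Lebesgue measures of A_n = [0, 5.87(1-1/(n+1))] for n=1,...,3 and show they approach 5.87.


By continuity of measure from below: if A_n increases to A, then m(A_n) -> m(A).
Here A = [0, 5.87], so m(A) = 5.87
Step 1: a_1 = 5.87*(1 - 1/2) = 2.935, m(A_1) = 2.935
Step 2: a_2 = 5.87*(1 - 1/3) = 3.9133, m(A_2) = 3.9133
Step 3: a_3 = 5.87*(1 - 1/4) = 4.4025, m(A_3) = 4.4025
Limit: m(A_n) -> m([0,5.87]) = 5.87


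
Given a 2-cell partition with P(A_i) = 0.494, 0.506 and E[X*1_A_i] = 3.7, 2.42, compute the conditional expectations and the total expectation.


For each cell A_i: E[X|A_i] = E[X*1_A_i] / P(A_i)
Step 1: E[X|A_1] = 3.7 / 0.494 = 7.489879
Step 2: E[X|A_2] = 2.42 / 0.506 = 4.782609
Verification: E[X] = sum E[X*1_A_i] = 3.7 + 2.42 = 6.12


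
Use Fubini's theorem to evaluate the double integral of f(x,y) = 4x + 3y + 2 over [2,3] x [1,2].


By Fubini, integrate in x first, then y.
Step 1: Fix y, integrate over x in [2,3]:
  integral(4x + 3y + 2, x=2..3)
  = 4*(3^2 - 2^2)/2 + (3y + 2)*(3 - 2)
  = 10 + (3y + 2)*1
  = 10 + 3y + 2
  = 12 + 3y
Step 2: Integrate over y in [1,2]:
  integral(12 + 3y, y=1..2)
  = 12*1 + 3*(2^2 - 1^2)/2
  = 12 + 4.5
  = 16.5


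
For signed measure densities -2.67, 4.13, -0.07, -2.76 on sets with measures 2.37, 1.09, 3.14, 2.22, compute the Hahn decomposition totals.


Step 1: Compute signed measure on each set:
  Set 1: -2.67 * 2.37 = -6.3279
  Set 2: 4.13 * 1.09 = 4.5017
  Set 3: -0.07 * 3.14 = -0.2198
  Set 4: -2.76 * 2.22 = -6.1272
Step 2: Total signed measure = (-6.3279) + (4.5017) + (-0.2198) + (-6.1272)
     = -8.1732
Step 3: Positive part mu+(X) = sum of positive contributions = 4.5017
Step 4: Negative part mu-(X) = |sum of negative contributions| = 12.6749


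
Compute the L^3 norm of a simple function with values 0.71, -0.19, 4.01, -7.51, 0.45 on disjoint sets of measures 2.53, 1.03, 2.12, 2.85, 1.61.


Step 1: Compute |f_i|^3 for each value:
  |0.71|^3 = 0.357911
  |-0.19|^3 = 0.006859
  |4.01|^3 = 64.481201
  |-7.51|^3 = 423.564751
  |0.45|^3 = 0.091125
Step 2: Multiply by measures and sum:
  0.357911 * 2.53 = 0.905515
  0.006859 * 1.03 = 0.007065
  64.481201 * 2.12 = 136.700146
  423.564751 * 2.85 = 1207.15954
  0.091125 * 1.61 = 0.146711
Sum = 0.905515 + 0.007065 + 136.700146 + 1207.15954 + 0.146711 = 1344.918977
Step 3: Take the p-th root:
||f||_3 = (1344.918977)^(1/3) = 11.038211


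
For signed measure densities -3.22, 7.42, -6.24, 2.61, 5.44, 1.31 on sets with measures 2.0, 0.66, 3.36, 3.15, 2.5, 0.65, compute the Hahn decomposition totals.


Step 1: Compute signed measure on each set:
  Set 1: -3.22 * 2.0 = -6.44
  Set 2: 7.42 * 0.66 = 4.8972
  Set 3: -6.24 * 3.36 = -20.9664
  Set 4: 2.61 * 3.15 = 8.2215
  Set 5: 5.44 * 2.5 = 13.6
  Set 6: 1.31 * 0.65 = 0.8515
Step 2: Total signed measure = (-6.44) + (4.8972) + (-20.9664) + (8.2215) + (13.6) + (0.8515)
     = 0.1638
Step 3: Positive part mu+(X) = sum of positive contributions = 27.5702
Step 4: Negative part mu-(X) = |sum of negative contributions| = 27.4064


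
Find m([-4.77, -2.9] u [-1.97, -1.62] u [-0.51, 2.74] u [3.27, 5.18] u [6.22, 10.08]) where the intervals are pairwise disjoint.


For pairwise disjoint intervals, m(union) = sum of lengths.
= (-2.9 - -4.77) + (-1.62 - -1.97) + (2.74 - -0.51) + (5.18 - 3.27) + (10.08 - 6.22)
= 1.87 + 0.35 + 3.25 + 1.91 + 3.86
= 11.24


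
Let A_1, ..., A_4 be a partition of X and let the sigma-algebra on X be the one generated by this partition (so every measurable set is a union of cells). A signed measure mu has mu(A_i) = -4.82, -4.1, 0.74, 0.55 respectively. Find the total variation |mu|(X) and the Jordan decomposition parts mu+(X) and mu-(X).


Step 1: Every measurable set is a union of atoms (the cells / points), so a Hahn decomposition is
  obtained by grouping atoms by sign: P = union of atoms with mu > 0, N = union of the remaining atoms.
  Atoms in P (indices): 3, 4;  atoms in N (indices): 1, 2
  Positive values: 0.74, 0.55
  Negative values: -4.82, -4.1
Step 2: mu+(X) = mu(P) = sum of positive atom values = 1.29
Step 3: mu-(X) = -mu(N) = sum of |negative atom values| = 8.92
Step 4: |mu|(X) = mu+(X) + mu-(X) = 1.29 + 8.92 = 10.21


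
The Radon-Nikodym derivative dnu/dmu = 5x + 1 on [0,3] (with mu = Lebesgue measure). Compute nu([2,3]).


nu(A) = integral_A (dnu/dmu) dmu = integral_2^3 (5x + 1) dx
Step 1: Antiderivative F(x) = (5/2)x^2 + 1x
Step 2: F(3) = (5/2)*3^2 + 1*3 = 22.5 + 3 = 25.5
Step 3: F(2) = (5/2)*2^2 + 1*2 = 10 + 2 = 12
Step 4: nu([2,3]) = F(3) - F(2) = 25.5 - 12 = 13.5


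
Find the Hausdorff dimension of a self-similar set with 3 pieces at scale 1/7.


For a self-similar set with N copies scaled by 1/r:
dim_H = log(N)/log(r) = log(3)/log(7)
= 1.098612/1.94591
= 0.564575


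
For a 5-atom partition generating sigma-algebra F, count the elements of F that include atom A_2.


Each element of F is a union of some subset S of the 5 atoms.
The element contains A_2 iff A_2 is in S.
So we count subsets S of {A_1,...,A_5} with A_2 in S: choose freely among the other 4 atoms.
Count = 2^(5-1) = 2^4 = 16.


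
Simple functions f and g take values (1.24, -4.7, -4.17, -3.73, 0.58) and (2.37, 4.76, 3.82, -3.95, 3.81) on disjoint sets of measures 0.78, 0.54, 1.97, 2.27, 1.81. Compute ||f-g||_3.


Step 1: Compute differences f_i - g_i:
  1.24 - 2.37 = -1.13
  -4.7 - 4.76 = -9.46
  -4.17 - 3.82 = -7.99
  -3.73 - -3.95 = 0.22
  0.58 - 3.81 = -3.23
Step 2: Compute |diff|^3 * measure for each set:
  |-1.13|^3 * 0.78 = 1.442897 * 0.78 = 1.12546
  |-9.46|^3 * 0.54 = 846.590536 * 0.54 = 457.158889
  |-7.99|^3 * 1.97 = 510.082399 * 1.97 = 1004.862326
  |0.22|^3 * 2.27 = 0.010648 * 2.27 = 0.024171
  |-3.23|^3 * 1.81 = 33.698267 * 1.81 = 60.993863
Step 3: Sum = 1524.164709
Step 4: ||f-g||_3 = (1524.164709)^(1/3) = 11.508286


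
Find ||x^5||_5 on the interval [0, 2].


Step 1: ||f||_5 = (integral_0^2 |x^5|^5 dx)^(1/5)
     = (integral_0^2 x^25 dx)^(1/5)
Step 2: integral_0^2 x^25 dx = [x^26/(26)] from 0 to 2 = 2^26/26
     = 67108864/26 = 2.581110e+06
Step 3: ||f||_5 = (2.581110e+06)^(1/5) = 19.158491


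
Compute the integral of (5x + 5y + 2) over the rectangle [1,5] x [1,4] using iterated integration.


By Fubini, integrate in x first, then y.
Step 1: Fix y, integrate over x in [1,5]:
  integral(5x + 5y + 2, x=1..5)
  = 5*(5^2 - 1^2)/2 + (5y + 2)*(5 - 1)
  = 60 + (5y + 2)*4
  = 60 + 20y + 8
  = 68 + 20y
Step 2: Integrate over y in [1,4]:
  integral(68 + 20y, y=1..4)
  = 68*3 + 20*(4^2 - 1^2)/2
  = 204 + 150
  = 354
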